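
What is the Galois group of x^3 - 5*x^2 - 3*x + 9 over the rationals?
Gal(K/Q) = S_3 (symmetric group of order 6)

Compute the discriminant of x^3 + (-5)*x^2 + (-3)*x + (9): Δ = 5076. Since Δ is not a rational square, the Galois group is not contained in A_3; it must be the full S_3 (irreducibility of the cubic rules out anything smaller).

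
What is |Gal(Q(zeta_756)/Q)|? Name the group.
|Gal(Q(zeta_756)/Q)| = phi(756) = 216; group ≅ (Z/756Z)^* ≅ Z/2Z × Z/6Z × Z/18Z

The n-th cyclotomic polynomial Φ_756(x) is the minimal polynomial of zeta_756 over Q and has degree phi(756) = 216. So Q(zeta_756) is a degree-216 Galois extension with Galois group (Z/756Z)^*. By CRT, (Z/756Z)^* ≅ (Z/4Z)^* × (Z/27Z)^* × (Z/7Z)^*. Each prime-power unit group is (Z/4Z)^* ≅ Z/2Z; (Z/27Z)^* ≅ Z/18Z; (Z/7Z)^* ≅ Z/6Z. Hence Gal(Q(zeta_756)/Q) ≅ Z/2Z × Z/6Z × Z/18Z.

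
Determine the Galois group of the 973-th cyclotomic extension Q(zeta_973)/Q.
|Gal(Q(zeta_973)/Q)| = phi(973) = 828; group ≅ (Z/973Z)^* ≅ Z/6Z × Z/138Z

The n-th cyclotomic polynomial Φ_973(x) is the minimal polynomial of zeta_973 over Q and has degree phi(973) = 828. So Q(zeta_973) is a degree-828 Galois extension with Galois group (Z/973Z)^*. By CRT, (Z/973Z)^* ≅ (Z/7Z)^* × (Z/139Z)^*. Each prime-power unit group is (Z/7Z)^* ≅ Z/6Z; (Z/139Z)^* ≅ Z/138Z. Hence Gal(Q(zeta_973)/Q) ≅ Z/6Z × Z/138Z.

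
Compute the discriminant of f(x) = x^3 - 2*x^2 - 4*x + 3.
Δ = 605

For x^3 + a x^2 + b x + c the discriminant is Δ = 18 a b c - 4 a^3 c + a^2 b^2 - 4 b^3 - 27 c^2.
Plug a = -2, b = -4, c = 3:
  18*(-2)*(-4)*(3) - 4*(-2)^3*(3) + (-2)^2*(-4)^2 - 4*(-4)^3 - 27*(3)^2
  = 432 + (96) + 64 + (256) + (-243)
  = 605.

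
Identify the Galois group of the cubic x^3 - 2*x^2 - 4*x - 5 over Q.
Gal(K/Q) = S_3 (symmetric group of order 6)

Compute the discriminant of x^3 + (-2)*x^2 + (-4)*x + (-5): Δ = -1235. Since Δ is not a rational square, the Galois group is not contained in A_3; it must be the full S_3 (irreducibility of the cubic rules out anything smaller).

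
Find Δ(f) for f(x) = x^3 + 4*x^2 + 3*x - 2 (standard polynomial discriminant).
Δ = 8

For x^3 + a x^2 + b x + c the discriminant is Δ = 18 a b c - 4 a^3 c + a^2 b^2 - 4 b^3 - 27 c^2.
Plug a = 4, b = 3, c = -2:
  18*(4)*(3)*(-2) - 4*(4)^3*(-2) + (4)^2*(3)^2 - 4*(3)^3 - 27*(-2)^2
  = -432 + (512) + 144 + (-108) + (-108)
  = 8.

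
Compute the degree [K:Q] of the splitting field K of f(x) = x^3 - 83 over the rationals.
[K:Q] = 6

x^3 - 83 has one real root r = 83^(1/3) and two complex roots r*zeta_3, r*zeta_3^2 where zeta_3 = e^(2*pi*i/3). The splitting field is Q(r, zeta_3). [Q(r):Q] = 3 and [Q(zeta_3):Q] = 2 with gcd = 1, so [Q(r, zeta_3):Q] = 3 * 2 = 6.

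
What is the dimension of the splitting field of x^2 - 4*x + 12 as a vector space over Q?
[K:Q] = 2

The discriminant of x^2 + (-4)*x + (12) is b^2 - 4c = 16 - (48) = -32. Since -32 is not a perfect square in Q, the polynomial is irreducible over Q. Its two roots generate a degree-2 extension, so [K:Q] = 2.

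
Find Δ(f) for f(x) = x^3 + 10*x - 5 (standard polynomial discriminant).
Δ = -4675

For a depressed cubic x^3 + p x + q the discriminant is Δ = -4 p^3 - 27 q^2 = -4*(10)^3 - 27*(-5)^2 = -4000 - 675 = -4675.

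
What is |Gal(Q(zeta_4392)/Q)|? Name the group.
|Gal(Q(zeta_4392)/Q)| = phi(4392) = 1440; group ≅ (Z/4392Z)^* ≅ Z/2Z × Z/2Z × Z/6Z × Z/60Z

The n-th cyclotomic polynomial Φ_4392(x) is the minimal polynomial of zeta_4392 over Q and has degree phi(4392) = 1440. So Q(zeta_4392) is a degree-1440 Galois extension with Galois group (Z/4392Z)^*. By CRT, (Z/4392Z)^* ≅ (Z/8Z)^* × (Z/9Z)^* × (Z/61Z)^*. Each prime-power unit group is (Z/8Z)^* ≅ Z/2Z × Z/2Z; (Z/9Z)^* ≅ Z/6Z; (Z/61Z)^* ≅ Z/60Z. Hence Gal(Q(zeta_4392)/Q) ≅ Z/2Z × Z/2Z × Z/6Z × Z/60Z.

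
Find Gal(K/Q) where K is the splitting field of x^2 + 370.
Gal(K/Q) = Z/2Z (cyclic of order 2)

x^2 + 370 is irreducible over Q since -370 is not a rational square. The splitting field Q(sqrt(-370)) has degree 2 over Q, and its unique nontrivial automorphism is sqrt(-370) ↦ -sqrt(-370). Hence Gal(Q(sqrt(-370))/Q) = Z/2Z.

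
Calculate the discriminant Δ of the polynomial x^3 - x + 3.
Δ = -239

For a depressed cubic x^3 + p x + q the discriminant is Δ = -4 p^3 - 27 q^2 = -4*(-1)^3 - 27*(3)^2 = 4 - 243 = -239.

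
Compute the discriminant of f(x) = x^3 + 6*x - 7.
Δ = -2187

For a depressed cubic x^3 + p x + q the discriminant is Δ = -4 p^3 - 27 q^2 = -4*(6)^3 - 27*(-7)^2 = -864 - 1323 = -2187.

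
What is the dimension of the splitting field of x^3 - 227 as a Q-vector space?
[K:Q] = 6

x^3 - 227 has one real root r = 227^(1/3) and two complex roots r*zeta_3, r*zeta_3^2 where zeta_3 = e^(2*pi*i/3). The splitting field is Q(r, zeta_3). [Q(r):Q] = 3 and [Q(zeta_3):Q] = 2 with gcd = 1, so [Q(r, zeta_3):Q] = 3 * 2 = 6.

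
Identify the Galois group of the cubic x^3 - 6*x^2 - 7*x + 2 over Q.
Gal(K/Q) = S_3 (symmetric group of order 6)

Compute the discriminant of x^3 + (-6)*x^2 + (-7)*x + (2): Δ = 6268. Since Δ is not a rational square, the Galois group is not contained in A_3; it must be the full S_3 (irreducibility of the cubic rules out anything smaller).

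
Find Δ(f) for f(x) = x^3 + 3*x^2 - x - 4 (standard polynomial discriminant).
Δ = 229

For x^3 + a x^2 + b x + c the discriminant is Δ = 18 a b c - 4 a^3 c + a^2 b^2 - 4 b^3 - 27 c^2.
Plug a = 3, b = -1, c = -4:
  18*(3)*(-1)*(-4) - 4*(3)^3*(-4) + (3)^2*(-1)^2 - 4*(-1)^3 - 27*(-4)^2
  = 216 + (432) + 9 + (4) + (-432)
  = 229.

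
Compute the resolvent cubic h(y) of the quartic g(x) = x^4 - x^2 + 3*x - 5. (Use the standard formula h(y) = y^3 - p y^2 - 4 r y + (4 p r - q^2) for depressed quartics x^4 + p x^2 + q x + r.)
h(y) = y^3 + y^2 + 20*y + 11

Identify coefficients: p = -1, q = 3, r = -5.
Plug into h(y) = y^3 - p y^2 - 4 r y + (4 p r - q^2):
  h(y) = y^3 - (-1) y^2 - 4*(-5) y + (4*(-1)*(-5) - (3)^2)
       = y^3 + (1) y^2 + (20) y + (11).
Simplifying: h(y) = y^3 + y^2 + 20*y + 11.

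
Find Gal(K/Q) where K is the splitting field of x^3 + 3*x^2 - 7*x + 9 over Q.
Gal(K/Q) = S_3 (symmetric group of order 6)

Compute the discriminant of x^3 + (3)*x^2 + (-7)*x + (9): Δ = -4748. Since Δ is not a rational square, the Galois group is not contained in A_3; it must be the full S_3 (irreducibility of the cubic rules out anything smaller).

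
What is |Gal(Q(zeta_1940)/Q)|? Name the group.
|Gal(Q(zeta_1940)/Q)| = phi(1940) = 768; group ≅ (Z/1940Z)^* ≅ Z/2Z × Z/4Z × Z/96Z

The n-th cyclotomic polynomial Φ_1940(x) is the minimal polynomial of zeta_1940 over Q and has degree phi(1940) = 768. So Q(zeta_1940) is a degree-768 Galois extension with Galois group (Z/1940Z)^*. By CRT, (Z/1940Z)^* ≅ (Z/4Z)^* × (Z/5Z)^* × (Z/97Z)^*. Each prime-power unit group is (Z/4Z)^* ≅ Z/2Z; (Z/5Z)^* ≅ Z/4Z; (Z/97Z)^* ≅ Z/96Z. Hence Gal(Q(zeta_1940)/Q) ≅ Z/2Z × Z/4Z × Z/96Z.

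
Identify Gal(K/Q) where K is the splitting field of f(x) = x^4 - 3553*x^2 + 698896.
Gal(K/Q) = Z/2Z (cyclic of order 2)

f factors as (x^2 - 209)(x^2 - 3344), so the splitting field is K = Q(sqrt(209), sqrt(3344)). The squarefree part of 209 is 209 and the squarefree part of 3344 is also 209, so sqrt(209) and sqrt(3344) are both rational multiples of sqrt(209). Hence Q(sqrt(209)) = Q(sqrt(3344)) = Q(sqrt(209)), and the splitting field collapses to a single degree-2 extension with Galois group Z/2Z.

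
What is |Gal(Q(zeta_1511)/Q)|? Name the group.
|Gal(Q(zeta_1511)/Q)| = phi(1511) = 1510; group ≅ (Z/1511Z)^* ≅ Z/1510Z

The n-th cyclotomic polynomial Φ_1511(x) is the minimal polynomial of zeta_1511 over Q and has degree phi(1511) = 1510. So Q(zeta_1511) is a degree-1510 Galois extension with Galois group (Z/1511Z)^*. (Z/1511Z)^* is cyclic since 1511 is an odd prime power (or 4). Hence Gal(Q(zeta_1511)/Q) ≅ Z/1510Z.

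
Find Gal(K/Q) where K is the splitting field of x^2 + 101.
Gal(K/Q) = Z/2Z (cyclic of order 2)

x^2 + 101 is irreducible over Q since -101 is not a rational square. The splitting field Q(sqrt(-101)) has degree 2 over Q, and its unique nontrivial automorphism is sqrt(-101) ↦ -sqrt(-101). Hence Gal(Q(sqrt(-101))/Q) = Z/2Z.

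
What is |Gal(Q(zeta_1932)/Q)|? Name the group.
|Gal(Q(zeta_1932)/Q)| = phi(1932) = 528; group ≅ (Z/1932Z)^* ≅ Z/2Z × Z/2Z × Z/6Z × Z/22Z

The n-th cyclotomic polynomial Φ_1932(x) is the minimal polynomial of zeta_1932 over Q and has degree phi(1932) = 528. So Q(zeta_1932) is a degree-528 Galois extension with Galois group (Z/1932Z)^*. By CRT, (Z/1932Z)^* ≅ (Z/4Z)^* × (Z/3Z)^* × (Z/7Z)^* × (Z/23Z)^*. Each prime-power unit group is (Z/4Z)^* ≅ Z/2Z; (Z/3Z)^* ≅ Z/2Z; (Z/7Z)^* ≅ Z/6Z; (Z/23Z)^* ≅ Z/22Z. Hence Gal(Q(zeta_1932)/Q) ≅ Z/2Z × Z/2Z × Z/6Z × Z/22Z.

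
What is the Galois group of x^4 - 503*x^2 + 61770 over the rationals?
Gal(K/Q) = V_4 (Klein four-group, Z/2Z × Z/2Z)

f factors as (x^2 - 213)(x^2 - 290), so the splitting field is K = Q(sqrt(213), sqrt(290)). The elements 213, 290, 61770 are all non-squares in Q, so sqrt(213) and sqrt(290) generate independent quadratic extensions. Thus [K:Q] = 4 and Gal(K/Q) is generated by the two order-2 automorphisms sqrt(213) ↦ -sqrt(213) and sqrt(290) ↦ -sqrt(290), giving V_4.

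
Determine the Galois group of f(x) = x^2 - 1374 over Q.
Gal(K/Q) = Z/2Z (cyclic of order 2)

x^2 - 1374 is irreducible over Q since 1374 is not a rational square. The splitting field Q(sqrt(1374)) has degree 2 over Q, and its unique nontrivial automorphism is sqrt(1374) ↦ -sqrt(1374). Hence Gal(Q(sqrt(1374))/Q) = Z/2Z.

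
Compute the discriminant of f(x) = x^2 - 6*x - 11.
Δ = 80

For a quadratic a x^2 + b x + c the discriminant is Δ = b^2 - 4ac = (-6)^2 - 4*(1)*(-11) = 36 - (-44) = 80.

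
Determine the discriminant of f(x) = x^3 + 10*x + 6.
Δ = -4972

For a depressed cubic x^3 + p x + q the discriminant is Δ = -4 p^3 - 27 q^2 = -4*(10)^3 - 27*(6)^2 = -4000 - 972 = -4972.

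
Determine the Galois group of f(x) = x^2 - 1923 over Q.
Gal(K/Q) = Z/2Z (cyclic of order 2)

x^2 - 1923 is irreducible over Q since 1923 is not a rational square. The splitting field Q(sqrt(1923)) has degree 2 over Q, and its unique nontrivial automorphism is sqrt(1923) ↦ -sqrt(1923). Hence Gal(Q(sqrt(1923))/Q) = Z/2Z.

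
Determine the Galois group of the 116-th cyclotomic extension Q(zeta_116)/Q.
|Gal(Q(zeta_116)/Q)| = phi(116) = 56; group ≅ (Z/116Z)^* ≅ Z/2Z × Z/28Z

The n-th cyclotomic polynomial Φ_116(x) is the minimal polynomial of zeta_116 over Q and has degree phi(116) = 56. So Q(zeta_116) is a degree-56 Galois extension with Galois group (Z/116Z)^*. By CRT, (Z/116Z)^* ≅ (Z/4Z)^* × (Z/29Z)^*. Each prime-power unit group is (Z/4Z)^* ≅ Z/2Z; (Z/29Z)^* ≅ Z/28Z. Hence Gal(Q(zeta_116)/Q) ≅ Z/2Z × Z/28Z.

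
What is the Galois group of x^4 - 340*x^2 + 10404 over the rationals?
Gal(K/Q) = Z/2Z (cyclic of order 2)

f factors as (x^2 - 34)(x^2 - 306), so the splitting field is K = Q(sqrt(34), sqrt(306)). The squarefree part of 34 is 34 and the squarefree part of 306 is also 34, so sqrt(34) and sqrt(306) are both rational multiples of sqrt(34). Hence Q(sqrt(34)) = Q(sqrt(306)) = Q(sqrt(34)), and the splitting field collapses to a single degree-2 extension with Galois group Z/2Z.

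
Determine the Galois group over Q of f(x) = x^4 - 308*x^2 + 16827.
Gal(K/Q) = V_4 (Klein four-group, Z/2Z × Z/2Z)

f factors as (x^2 - 237)(x^2 - 71), so the splitting field is K = Q(sqrt(237), sqrt(71)). The elements 237, 71, 16827 are all non-squares in Q, so sqrt(237) and sqrt(71) generate independent quadratic extensions. Thus [K:Q] = 4 and Gal(K/Q) is generated by the two order-2 automorphisms sqrt(237) ↦ -sqrt(237) and sqrt(71) ↦ -sqrt(71), giving V_4.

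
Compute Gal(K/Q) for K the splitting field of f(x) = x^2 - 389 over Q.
Gal(K/Q) = Z/2Z (cyclic of order 2)

x^2 - 389 is irreducible over Q since 389 is not a rational square. The splitting field Q(sqrt(389)) has degree 2 over Q, and its unique nontrivial automorphism is sqrt(389) ↦ -sqrt(389). Hence Gal(Q(sqrt(389))/Q) = Z/2Z.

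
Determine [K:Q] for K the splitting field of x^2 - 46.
[K:Q] = 2

The polynomial x^2 - 46 is irreducible over Q since 46 is not a perfect square. Its splitting field is Q(sqrt(46)), which has degree 2 over Q.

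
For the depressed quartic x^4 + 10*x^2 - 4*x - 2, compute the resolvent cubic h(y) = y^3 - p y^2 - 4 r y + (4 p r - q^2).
h(y) = y^3 - 10*y^2 + 8*y - 96

Identify coefficients: p = 10, q = -4, r = -2.
Plug into h(y) = y^3 - p y^2 - 4 r y + (4 p r - q^2):
  h(y) = y^3 - (10) y^2 - 4*(-2) y + (4*(10)*(-2) - (-4)^2)
       = y^3 + (-10) y^2 + (8) y + (-96).
Simplifying: h(y) = y^3 - 10*y^2 + 8*y - 96.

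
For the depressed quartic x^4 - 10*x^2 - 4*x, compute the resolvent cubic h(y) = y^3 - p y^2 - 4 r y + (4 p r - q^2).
h(y) = y^3 + 10*y^2 - 16

Identify coefficients: p = -10, q = -4, r = 0.
Plug into h(y) = y^3 - p y^2 - 4 r y + (4 p r - q^2):
  h(y) = y^3 - (-10) y^2 - 4*(0) y + (4*(-10)*(0) - (-4)^2)
       = y^3 + (10) y^2 + (0) y + (-16).
Simplifying: h(y) = y^3 + 10*y^2 - 16.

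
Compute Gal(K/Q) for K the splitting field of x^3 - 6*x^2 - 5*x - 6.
Gal(K/Q) = S_3 (symmetric group of order 6)

Compute the discriminant of x^3 + (-6)*x^2 + (-5)*x + (-6): Δ = -7996. Since Δ is not a rational square, the Galois group is not contained in A_3; it must be the full S_3 (irreducibility of the cubic rules out anything smaller).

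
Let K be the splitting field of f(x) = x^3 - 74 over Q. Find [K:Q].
[K:Q] = 6

x^3 - 74 has one real root r = 74^(1/3) and two complex roots r*zeta_3, r*zeta_3^2 where zeta_3 = e^(2*pi*i/3). The splitting field is Q(r, zeta_3). [Q(r):Q] = 3 and [Q(zeta_3):Q] = 2 with gcd = 1, so [Q(r, zeta_3):Q] = 3 * 2 = 6.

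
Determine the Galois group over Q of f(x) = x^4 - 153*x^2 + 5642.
Gal(K/Q) = V_4 (Klein four-group, Z/2Z × Z/2Z)

f factors as (x^2 - 91)(x^2 - 62), so the splitting field is K = Q(sqrt(91), sqrt(62)). The elements 91, 62, 5642 are all non-squares in Q, so sqrt(91) and sqrt(62) generate independent quadratic extensions. Thus [K:Q] = 4 and Gal(K/Q) is generated by the two order-2 automorphisms sqrt(91) ↦ -sqrt(91) and sqrt(62) ↦ -sqrt(62), giving V_4.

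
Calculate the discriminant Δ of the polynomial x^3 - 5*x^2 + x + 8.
Δ = 1573

For x^3 + a x^2 + b x + c the discriminant is Δ = 18 a b c - 4 a^3 c + a^2 b^2 - 4 b^3 - 27 c^2.
Plug a = -5, b = 1, c = 8:
  18*(-5)*(1)*(8) - 4*(-5)^3*(8) + (-5)^2*(1)^2 - 4*(1)^3 - 27*(8)^2
  = -720 + (4000) + 25 + (-4) + (-1728)
  = 1573.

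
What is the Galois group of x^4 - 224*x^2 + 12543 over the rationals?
Gal(K/Q) = V_4 (Klein four-group, Z/2Z × Z/2Z)

f factors as (x^2 - 111)(x^2 - 113), so the splitting field is K = Q(sqrt(111), sqrt(113)). The elements 111, 113, 12543 are all non-squares in Q, so sqrt(111) and sqrt(113) generate independent quadratic extensions. Thus [K:Q] = 4 and Gal(K/Q) is generated by the two order-2 automorphisms sqrt(111) ↦ -sqrt(111) and sqrt(113) ↦ -sqrt(113), giving V_4.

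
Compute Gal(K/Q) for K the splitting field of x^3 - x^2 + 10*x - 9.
Gal(K/Q) = S_3 (symmetric group of order 6)

Compute the discriminant of x^3 + (-1)*x^2 + (10)*x + (-9): Δ = -4503. Since Δ is not a rational square, the Galois group is not contained in A_3; it must be the full S_3 (irreducibility of the cubic rules out anything smaller).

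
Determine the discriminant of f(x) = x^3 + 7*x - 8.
Δ = -3100

For a depressed cubic x^3 + p x + q the discriminant is Δ = -4 p^3 - 27 q^2 = -4*(7)^3 - 27*(-8)^2 = -1372 - 1728 = -3100.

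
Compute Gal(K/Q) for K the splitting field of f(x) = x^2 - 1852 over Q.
Gal(K/Q) = Z/2Z (cyclic of order 2)

x^2 - 1852 is irreducible over Q since 1852 is not a rational square. The splitting field Q(sqrt(1852)) has degree 2 over Q, and its unique nontrivial automorphism is sqrt(1852) ↦ -sqrt(1852). Hence Gal(Q(sqrt(1852))/Q) = Z/2Z.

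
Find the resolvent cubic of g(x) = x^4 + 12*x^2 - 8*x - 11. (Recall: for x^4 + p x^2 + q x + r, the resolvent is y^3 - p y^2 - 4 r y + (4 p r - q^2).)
h(y) = y^3 - 12*y^2 + 44*y - 592

Identify coefficients: p = 12, q = -8, r = -11.
Plug into h(y) = y^3 - p y^2 - 4 r y + (4 p r - q^2):
  h(y) = y^3 - (12) y^2 - 4*(-11) y + (4*(12)*(-11) - (-8)^2)
       = y^3 + (-12) y^2 + (44) y + (-592).
Simplifying: h(y) = y^3 - 12*y^2 + 44*y - 592.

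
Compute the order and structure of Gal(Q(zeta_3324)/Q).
|Gal(Q(zeta_3324)/Q)| = phi(3324) = 1104; group ≅ (Z/3324Z)^* ≅ Z/2Z × Z/2Z × Z/276Z

The n-th cyclotomic polynomial Φ_3324(x) is the minimal polynomial of zeta_3324 over Q and has degree phi(3324) = 1104. So Q(zeta_3324) is a degree-1104 Galois extension with Galois group (Z/3324Z)^*. By CRT, (Z/3324Z)^* ≅ (Z/4Z)^* × (Z/3Z)^* × (Z/277Z)^*. Each prime-power unit group is (Z/4Z)^* ≅ Z/2Z; (Z/3Z)^* ≅ Z/2Z; (Z/277Z)^* ≅ Z/276Z. Hence Gal(Q(zeta_3324)/Q) ≅ Z/2Z × Z/2Z × Z/276Z.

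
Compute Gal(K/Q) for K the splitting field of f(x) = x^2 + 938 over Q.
Gal(K/Q) = Z/2Z (cyclic of order 2)

x^2 + 938 is irreducible over Q since -938 is not a rational square. The splitting field Q(sqrt(-938)) has degree 2 over Q, and its unique nontrivial automorphism is sqrt(-938) ↦ -sqrt(-938). Hence Gal(Q(sqrt(-938))/Q) = Z/2Z.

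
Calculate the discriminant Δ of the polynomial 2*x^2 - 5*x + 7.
Δ = -31

For a quadratic a x^2 + b x + c the discriminant is Δ = b^2 - 4ac = (-5)^2 - 4*(2)*(7) = 25 - (56) = -31.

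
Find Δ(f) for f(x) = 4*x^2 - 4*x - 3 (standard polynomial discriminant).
Δ = 64

For a quadratic a x^2 + b x + c the discriminant is Δ = b^2 - 4ac = (-4)^2 - 4*(4)*(-3) = 16 - (-48) = 64.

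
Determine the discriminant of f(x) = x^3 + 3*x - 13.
Δ = -4671

For a depressed cubic x^3 + p x + q the discriminant is Δ = -4 p^3 - 27 q^2 = -4*(3)^3 - 27*(-13)^2 = -108 - 4563 = -4671.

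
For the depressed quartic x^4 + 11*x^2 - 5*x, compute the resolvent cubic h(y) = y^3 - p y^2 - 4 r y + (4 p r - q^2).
h(y) = y^3 - 11*y^2 - 25

Identify coefficients: p = 11, q = -5, r = 0.
Plug into h(y) = y^3 - p y^2 - 4 r y + (4 p r - q^2):
  h(y) = y^3 - (11) y^2 - 4*(0) y + (4*(11)*(0) - (-5)^2)
       = y^3 + (-11) y^2 + (0) y + (-25).
Simplifying: h(y) = y^3 - 11*y^2 - 25.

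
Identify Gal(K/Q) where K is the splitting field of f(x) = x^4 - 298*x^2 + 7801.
Gal(K/Q) = V_4 (Klein four-group, Z/2Z × Z/2Z)

f factors as (x^2 - 269)(x^2 - 29), so the splitting field is K = Q(sqrt(269), sqrt(29)). The elements 269, 29, 7801 are all non-squares in Q, so sqrt(269) and sqrt(29) generate independent quadratic extensions. Thus [K:Q] = 4 and Gal(K/Q) is generated by the two order-2 automorphisms sqrt(269) ↦ -sqrt(269) and sqrt(29) ↦ -sqrt(29), giving V_4.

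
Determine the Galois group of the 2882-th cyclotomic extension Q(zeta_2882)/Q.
|Gal(Q(zeta_2882)/Q)| = phi(2882) = 1300; group ≅ (Z/2882Z)^* ≅ Z/10Z × Z/130Z

The n-th cyclotomic polynomial Φ_2882(x) is the minimal polynomial of zeta_2882 over Q and has degree phi(2882) = 1300. So Q(zeta_2882) is a degree-1300 Galois extension with Galois group (Z/2882Z)^*. By CRT, (Z/2882Z)^* ≅ (Z/2Z)^* × (Z/11Z)^* × (Z/131Z)^*. Each prime-power unit group is (Z/2Z)^* ≅ trivial group (order 1); (Z/11Z)^* ≅ Z/10Z; (Z/131Z)^* ≅ Z/130Z. Hence Gal(Q(zeta_2882)/Q) ≅ Z/10Z × Z/130Z.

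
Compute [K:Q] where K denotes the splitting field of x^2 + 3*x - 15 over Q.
[K:Q] = 2

The discriminant of x^2 + (3)*x + (-15) is b^2 - 4c = 9 - (-60) = 69. Since 69 is not a perfect square in Q, the polynomial is irreducible over Q. Its two roots generate a degree-2 extension, so [K:Q] = 2.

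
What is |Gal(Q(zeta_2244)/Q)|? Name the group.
|Gal(Q(zeta_2244)/Q)| = phi(2244) = 640; group ≅ (Z/2244Z)^* ≅ Z/2Z × Z/2Z × Z/10Z × Z/16Z

The n-th cyclotomic polynomial Φ_2244(x) is the minimal polynomial of zeta_2244 over Q and has degree phi(2244) = 640. So Q(zeta_2244) is a degree-640 Galois extension with Galois group (Z/2244Z)^*. By CRT, (Z/2244Z)^* ≅ (Z/4Z)^* × (Z/3Z)^* × (Z/11Z)^* × (Z/17Z)^*. Each prime-power unit group is (Z/4Z)^* ≅ Z/2Z; (Z/3Z)^* ≅ Z/2Z; (Z/11Z)^* ≅ Z/10Z; (Z/17Z)^* ≅ Z/16Z. Hence Gal(Q(zeta_2244)/Q) ≅ Z/2Z × Z/2Z × Z/10Z × Z/16Z.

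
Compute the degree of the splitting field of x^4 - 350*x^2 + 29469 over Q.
[K:Q] = 4

f factors as (x^2 - 209)(x^2 - 141); the splitting field is K = Q(sqrt(209), sqrt(141)). Since 209, 141, and 29469 are all non-squares in Q, the three subfields Q(sqrt(209)), Q(sqrt(141)), Q(sqrt(29469)) are distinct degree-2 extensions, so [K:Q] = 4 (Klein four Galois group).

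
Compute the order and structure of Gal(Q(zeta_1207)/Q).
|Gal(Q(zeta_1207)/Q)| = phi(1207) = 1120; group ≅ (Z/1207Z)^* ≅ Z/16Z × Z/70Z

The n-th cyclotomic polynomial Φ_1207(x) is the minimal polynomial of zeta_1207 over Q and has degree phi(1207) = 1120. So Q(zeta_1207) is a degree-1120 Galois extension with Galois group (Z/1207Z)^*. By CRT, (Z/1207Z)^* ≅ (Z/17Z)^* × (Z/71Z)^*. Each prime-power unit group is (Z/17Z)^* ≅ Z/16Z; (Z/71Z)^* ≅ Z/70Z. Hence Gal(Q(zeta_1207)/Q) ≅ Z/16Z × Z/70Z.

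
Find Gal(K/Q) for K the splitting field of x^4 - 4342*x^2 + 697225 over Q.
Gal(K/Q) = Z/2Z (cyclic of order 2)

f factors as (x^2 - 167)(x^2 - 4175), so the splitting field is K = Q(sqrt(167), sqrt(4175)). The squarefree part of 167 is 167 and the squarefree part of 4175 is also 167, so sqrt(167) and sqrt(4175) are both rational multiples of sqrt(167). Hence Q(sqrt(167)) = Q(sqrt(4175)) = Q(sqrt(167)), and the splitting field collapses to a single degree-2 extension with Galois group Z/2Z.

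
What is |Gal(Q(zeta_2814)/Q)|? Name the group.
|Gal(Q(zeta_2814)/Q)| = phi(2814) = 792; group ≅ (Z/2814Z)^* ≅ Z/2Z × Z/6Z × Z/66Z

The n-th cyclotomic polynomial Φ_2814(x) is the minimal polynomial of zeta_2814 over Q and has degree phi(2814) = 792. So Q(zeta_2814) is a degree-792 Galois extension with Galois group (Z/2814Z)^*. By CRT, (Z/2814Z)^* ≅ (Z/2Z)^* × (Z/3Z)^* × (Z/7Z)^* × (Z/67Z)^*. Each prime-power unit group is (Z/2Z)^* ≅ trivial group (order 1); (Z/3Z)^* ≅ Z/2Z; (Z/7Z)^* ≅ Z/6Z; (Z/67Z)^* ≅ Z/66Z. Hence Gal(Q(zeta_2814)/Q) ≅ Z/2Z × Z/6Z × Z/66Z.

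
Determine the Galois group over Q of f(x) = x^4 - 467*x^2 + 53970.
Gal(K/Q) = V_4 (Klein four-group, Z/2Z × Z/2Z)

f factors as (x^2 - 210)(x^2 - 257), so the splitting field is K = Q(sqrt(210), sqrt(257)). The elements 210, 257, 53970 are all non-squares in Q, so sqrt(210) and sqrt(257) generate independent quadratic extensions. Thus [K:Q] = 4 and Gal(K/Q) is generated by the two order-2 automorphisms sqrt(210) ↦ -sqrt(210) and sqrt(257) ↦ -sqrt(257), giving V_4.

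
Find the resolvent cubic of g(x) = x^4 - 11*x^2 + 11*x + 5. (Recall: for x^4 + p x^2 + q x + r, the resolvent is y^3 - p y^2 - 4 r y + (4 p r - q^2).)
h(y) = y^3 + 11*y^2 - 20*y - 341

Identify coefficients: p = -11, q = 11, r = 5.
Plug into h(y) = y^3 - p y^2 - 4 r y + (4 p r - q^2):
  h(y) = y^3 - (-11) y^2 - 4*(5) y + (4*(-11)*(5) - (11)^2)
       = y^3 + (11) y^2 + (-20) y + (-341).
Simplifying: h(y) = y^3 + 11*y^2 - 20*y - 341.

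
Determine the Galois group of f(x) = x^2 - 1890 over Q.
Gal(K/Q) = Z/2Z (cyclic of order 2)

x^2 - 1890 is irreducible over Q since 1890 is not a rational square. The splitting field Q(sqrt(1890)) has degree 2 over Q, and its unique nontrivial automorphism is sqrt(1890) ↦ -sqrt(1890). Hence Gal(Q(sqrt(1890))/Q) = Z/2Z.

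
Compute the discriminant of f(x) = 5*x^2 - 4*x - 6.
Δ = 136

For a quadratic a x^2 + b x + c the discriminant is Δ = b^2 - 4ac = (-4)^2 - 4*(5)*(-6) = 16 - (-120) = 136.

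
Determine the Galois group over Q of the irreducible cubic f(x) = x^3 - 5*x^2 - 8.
Gal(K/Q) = S_3 (symmetric group of order 6)

Compute the discriminant of x^3 + (-5)*x^2 + (0)*x + (-8): Δ = -5728. Since Δ is not a rational square, the Galois group is not contained in A_3; it must be the full S_3 (irreducibility of the cubic rules out anything smaller).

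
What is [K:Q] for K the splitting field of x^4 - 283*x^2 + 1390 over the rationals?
[K:Q] = 4

f factors as (x^2 - 5)(x^2 - 278); the splitting field is K = Q(sqrt(5), sqrt(278)). Since 5, 278, and 1390 are all non-squares in Q, the three subfields Q(sqrt(5)), Q(sqrt(278)), Q(sqrt(1390)) are distinct degree-2 extensions, so [K:Q] = 4 (Klein four Galois group).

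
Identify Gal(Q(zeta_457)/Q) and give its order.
|Gal(Q(zeta_457)/Q)| = phi(457) = 456; group ≅ (Z/457Z)^* ≅ Z/456Z

The n-th cyclotomic polynomial Φ_457(x) is the minimal polynomial of zeta_457 over Q and has degree phi(457) = 456. So Q(zeta_457) is a degree-456 Galois extension with Galois group (Z/457Z)^*. (Z/457Z)^* is cyclic since 457 is an odd prime power (or 4). Hence Gal(Q(zeta_457)/Q) ≅ Z/456Z.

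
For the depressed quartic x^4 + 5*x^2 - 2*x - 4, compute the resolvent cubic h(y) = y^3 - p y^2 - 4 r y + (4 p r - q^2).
h(y) = y^3 - 5*y^2 + 16*y - 84

Identify coefficients: p = 5, q = -2, r = -4.
Plug into h(y) = y^3 - p y^2 - 4 r y + (4 p r - q^2):
  h(y) = y^3 - (5) y^2 - 4*(-4) y + (4*(5)*(-4) - (-2)^2)
       = y^3 + (-5) y^2 + (16) y + (-84).
Simplifying: h(y) = y^3 - 5*y^2 + 16*y - 84.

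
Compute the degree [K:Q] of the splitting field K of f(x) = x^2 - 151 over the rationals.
[K:Q] = 2

The polynomial x^2 - 151 is irreducible over Q since 151 is not a perfect square. Its splitting field is Q(sqrt(151)), which has degree 2 over Q.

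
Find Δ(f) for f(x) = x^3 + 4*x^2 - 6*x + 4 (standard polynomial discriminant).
Δ = -1744

For x^3 + a x^2 + b x + c the discriminant is Δ = 18 a b c - 4 a^3 c + a^2 b^2 - 4 b^3 - 27 c^2.
Plug a = 4, b = -6, c = 4:
  18*(4)*(-6)*(4) - 4*(4)^3*(4) + (4)^2*(-6)^2 - 4*(-6)^3 - 27*(4)^2
  = -1728 + (-1024) + 576 + (864) + (-432)
  = -1744.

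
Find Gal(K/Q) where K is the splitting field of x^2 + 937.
Gal(K/Q) = Z/2Z (cyclic of order 2)

x^2 + 937 is irreducible over Q since -937 is not a rational square. The splitting field Q(sqrt(-937)) has degree 2 over Q, and its unique nontrivial automorphism is sqrt(-937) ↦ -sqrt(-937). Hence Gal(Q(sqrt(-937))/Q) = Z/2Z.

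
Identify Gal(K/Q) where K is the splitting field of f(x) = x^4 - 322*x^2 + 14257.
Gal(K/Q) = V_4 (Klein four-group, Z/2Z × Z/2Z)

f factors as (x^2 - 53)(x^2 - 269), so the splitting field is K = Q(sqrt(53), sqrt(269)). The elements 53, 269, 14257 are all non-squares in Q, so sqrt(53) and sqrt(269) generate independent quadratic extensions. Thus [K:Q] = 4 and Gal(K/Q) is generated by the two order-2 automorphisms sqrt(53) ↦ -sqrt(53) and sqrt(269) ↦ -sqrt(269), giving V_4.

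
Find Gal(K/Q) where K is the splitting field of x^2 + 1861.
Gal(K/Q) = Z/2Z (cyclic of order 2)

x^2 + 1861 is irreducible over Q since -1861 is not a rational square. The splitting field Q(sqrt(-1861)) has degree 2 over Q, and its unique nontrivial automorphism is sqrt(-1861) ↦ -sqrt(-1861). Hence Gal(Q(sqrt(-1861))/Q) = Z/2Z.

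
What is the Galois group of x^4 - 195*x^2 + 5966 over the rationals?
Gal(K/Q) = V_4 (Klein four-group, Z/2Z × Z/2Z)

f factors as (x^2 - 157)(x^2 - 38), so the splitting field is K = Q(sqrt(157), sqrt(38)). The elements 157, 38, 5966 are all non-squares in Q, so sqrt(157) and sqrt(38) generate independent quadratic extensions. Thus [K:Q] = 4 and Gal(K/Q) is generated by the two order-2 automorphisms sqrt(157) ↦ -sqrt(157) and sqrt(38) ↦ -sqrt(38), giving V_4.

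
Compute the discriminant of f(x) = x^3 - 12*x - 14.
Δ = 1620

For a depressed cubic x^3 + p x + q the discriminant is Δ = -4 p^3 - 27 q^2 = -4*(-12)^3 - 27*(-14)^2 = 6912 - 5292 = 1620.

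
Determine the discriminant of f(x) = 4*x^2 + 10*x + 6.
Δ = 4

For a quadratic a x^2 + b x + c the discriminant is Δ = b^2 - 4ac = (10)^2 - 4*(4)*(6) = 100 - (96) = 4.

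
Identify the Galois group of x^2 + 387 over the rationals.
Gal(K/Q) = Z/2Z (cyclic of order 2)

x^2 + 387 is irreducible over Q since -387 is not a rational square. The splitting field Q(sqrt(-387)) has degree 2 over Q, and its unique nontrivial automorphism is sqrt(-387) ↦ -sqrt(-387). Hence Gal(Q(sqrt(-387))/Q) = Z/2Z.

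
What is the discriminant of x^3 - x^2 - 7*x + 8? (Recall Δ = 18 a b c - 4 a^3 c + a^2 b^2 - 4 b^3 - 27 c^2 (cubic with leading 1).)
Δ = 733

For x^3 + a x^2 + b x + c the discriminant is Δ = 18 a b c - 4 a^3 c + a^2 b^2 - 4 b^3 - 27 c^2.
Plug a = -1, b = -7, c = 8:
  18*(-1)*(-7)*(8) - 4*(-1)^3*(8) + (-1)^2*(-7)^2 - 4*(-7)^3 - 27*(8)^2
  = 1008 + (32) + 49 + (1372) + (-1728)
  = 733.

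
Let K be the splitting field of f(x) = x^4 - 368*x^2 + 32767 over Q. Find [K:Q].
[K:Q] = 4

f factors as (x^2 - 151)(x^2 - 217); the splitting field is K = Q(sqrt(151), sqrt(217)). Since 151, 217, and 32767 are all non-squares in Q, the three subfields Q(sqrt(151)), Q(sqrt(217)), Q(sqrt(32767)) are distinct degree-2 extensions, so [K:Q] = 4 (Klein four Galois group).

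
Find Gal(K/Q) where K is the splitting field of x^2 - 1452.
Gal(K/Q) = Z/2Z (cyclic of order 2)

x^2 - 1452 is irreducible over Q since 1452 is not a rational square. The splitting field Q(sqrt(1452)) has degree 2 over Q, and its unique nontrivial automorphism is sqrt(1452) ↦ -sqrt(1452). Hence Gal(Q(sqrt(1452))/Q) = Z/2Z.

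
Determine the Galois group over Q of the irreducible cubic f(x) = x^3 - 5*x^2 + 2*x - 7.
Gal(K/Q) = S_3 (symmetric group of order 6)

Compute the discriminant of x^3 + (-5)*x^2 + (2)*x + (-7): Δ = -3495. Since Δ is not a rational square, the Galois group is not contained in A_3; it must be the full S_3 (irreducibility of the cubic rules out anything smaller).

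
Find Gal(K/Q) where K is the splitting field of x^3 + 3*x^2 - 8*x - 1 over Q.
Gal(K/Q) = S_3 (symmetric group of order 6)

Compute the discriminant of x^3 + (3)*x^2 + (-8)*x + (-1): Δ = 3137. Since Δ is not a rational square, the Galois group is not contained in A_3; it must be the full S_3 (irreducibility of the cubic rules out anything smaller).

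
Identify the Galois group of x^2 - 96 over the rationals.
Gal(K/Q) = Z/2Z (cyclic of order 2)

x^2 - 96 is irreducible over Q since 96 is not a rational square. The splitting field Q(sqrt(96)) has degree 2 over Q, and its unique nontrivial automorphism is sqrt(96) ↦ -sqrt(96). Hence Gal(Q(sqrt(96))/Q) = Z/2Z.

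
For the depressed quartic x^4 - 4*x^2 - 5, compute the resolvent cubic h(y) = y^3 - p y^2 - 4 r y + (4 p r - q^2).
h(y) = y^3 + 4*y^2 + 20*y + 80

Identify coefficients: p = -4, q = 0, r = -5.
Plug into h(y) = y^3 - p y^2 - 4 r y + (4 p r - q^2):
  h(y) = y^3 - (-4) y^2 - 4*(-5) y + (4*(-4)*(-5) - (0)^2)
       = y^3 + (4) y^2 + (20) y + (80).
Simplifying: h(y) = y^3 + 4*y^2 + 20*y + 80.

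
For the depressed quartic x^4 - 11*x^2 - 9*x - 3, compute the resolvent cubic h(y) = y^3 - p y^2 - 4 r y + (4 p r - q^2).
h(y) = y^3 + 11*y^2 + 12*y + 51

Identify coefficients: p = -11, q = -9, r = -3.
Plug into h(y) = y^3 - p y^2 - 4 r y + (4 p r - q^2):
  h(y) = y^3 - (-11) y^2 - 4*(-3) y + (4*(-11)*(-3) - (-9)^2)
       = y^3 + (11) y^2 + (12) y + (51).
Simplifying: h(y) = y^3 + 11*y^2 + 12*y + 51.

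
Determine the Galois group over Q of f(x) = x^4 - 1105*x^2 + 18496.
Gal(K/Q) = Z/2Z (cyclic of order 2)

f factors as (x^2 - 17)(x^2 - 1088), so the splitting field is K = Q(sqrt(17), sqrt(1088)). The squarefree part of 17 is 17 and the squarefree part of 1088 is also 17, so sqrt(17) and sqrt(1088) are both rational multiples of sqrt(17). Hence Q(sqrt(17)) = Q(sqrt(1088)) = Q(sqrt(17)), and the splitting field collapses to a single degree-2 extension with Galois group Z/2Z.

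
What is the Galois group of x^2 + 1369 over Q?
Gal(K/Q) = Z/2Z (cyclic of order 2)

x^2 + 1369 is irreducible over Q since -1369 is not a rational square. The splitting field Q(sqrt(-1369)) has degree 2 over Q, and its unique nontrivial automorphism is sqrt(-1369) ↦ -sqrt(-1369). Hence Gal(Q(sqrt(-1369))/Q) = Z/2Z.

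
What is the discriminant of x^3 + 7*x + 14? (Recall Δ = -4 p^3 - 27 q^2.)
Δ = -6664

For a depressed cubic x^3 + p x + q the discriminant is Δ = -4 p^3 - 27 q^2 = -4*(7)^3 - 27*(14)^2 = -1372 - 5292 = -6664.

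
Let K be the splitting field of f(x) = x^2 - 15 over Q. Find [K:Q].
[K:Q] = 2

The discriminant of x^2 + (0)*x + (-15) is b^2 - 4c = 0 - (-60) = 60. Since 60 is not a perfect square in Q, the polynomial is irreducible over Q. Its two roots generate a degree-2 extension, so [K:Q] = 2.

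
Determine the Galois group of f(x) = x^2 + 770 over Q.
Gal(K/Q) = Z/2Z (cyclic of order 2)

x^2 + 770 is irreducible over Q since -770 is not a rational square. The splitting field Q(sqrt(-770)) has degree 2 over Q, and its unique nontrivial automorphism is sqrt(-770) ↦ -sqrt(-770). Hence Gal(Q(sqrt(-770))/Q) = Z/2Z.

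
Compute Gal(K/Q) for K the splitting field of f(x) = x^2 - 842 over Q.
Gal(K/Q) = Z/2Z (cyclic of order 2)

x^2 - 842 is irreducible over Q since 842 is not a rational square. The splitting field Q(sqrt(842)) has degree 2 over Q, and its unique nontrivial automorphism is sqrt(842) ↦ -sqrt(842). Hence Gal(Q(sqrt(842))/Q) = Z/2Z.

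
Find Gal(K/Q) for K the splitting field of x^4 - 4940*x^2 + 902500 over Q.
Gal(K/Q) = Z/2Z (cyclic of order 2)

f factors as (x^2 - 190)(x^2 - 4750), so the splitting field is K = Q(sqrt(190), sqrt(4750)). The squarefree part of 190 is 190 and the squarefree part of 4750 is also 190, so sqrt(190) and sqrt(4750) are both rational multiples of sqrt(190). Hence Q(sqrt(190)) = Q(sqrt(4750)) = Q(sqrt(190)), and the splitting field collapses to a single degree-2 extension with Galois group Z/2Z.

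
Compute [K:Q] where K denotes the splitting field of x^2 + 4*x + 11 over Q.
[K:Q] = 2

The discriminant of x^2 + (4)*x + (11) is b^2 - 4c = 16 - (44) = -28. Since -28 is not a perfect square in Q, the polynomial is irreducible over Q. Its two roots generate a degree-2 extension, so [K:Q] = 2.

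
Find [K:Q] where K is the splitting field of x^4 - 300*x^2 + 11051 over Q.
[K:Q] = 4

f factors as (x^2 - 43)(x^2 - 257); the splitting field is K = Q(sqrt(43), sqrt(257)). Since 43, 257, and 11051 are all non-squares in Q, the three subfields Q(sqrt(43)), Q(sqrt(257)), Q(sqrt(11051)) are distinct degree-2 extensions, so [K:Q] = 4 (Klein four Galois group).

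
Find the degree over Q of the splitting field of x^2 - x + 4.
[K:Q] = 2

The discriminant of x^2 + (-1)*x + (4) is b^2 - 4c = 1 - (16) = -15. Since -15 is not a perfect square in Q, the polynomial is irreducible over Q. Its two roots generate a degree-2 extension, so [K:Q] = 2.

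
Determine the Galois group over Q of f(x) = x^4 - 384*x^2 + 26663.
Gal(K/Q) = V_4 (Klein four-group, Z/2Z × Z/2Z)

f factors as (x^2 - 293)(x^2 - 91), so the splitting field is K = Q(sqrt(293), sqrt(91)). The elements 293, 91, 26663 are all non-squares in Q, so sqrt(293) and sqrt(91) generate independent quadratic extensions. Thus [K:Q] = 4 and Gal(K/Q) is generated by the two order-2 automorphisms sqrt(293) ↦ -sqrt(293) and sqrt(91) ↦ -sqrt(91), giving V_4.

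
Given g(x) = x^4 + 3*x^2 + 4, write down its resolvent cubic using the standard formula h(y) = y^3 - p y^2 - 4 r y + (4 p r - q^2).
h(y) = y^3 - 3*y^2 - 16*y + 48

Identify coefficients: p = 3, q = 0, r = 4.
Plug into h(y) = y^3 - p y^2 - 4 r y + (4 p r - q^2):
  h(y) = y^3 - (3) y^2 - 4*(4) y + (4*(3)*(4) - (0)^2)
       = y^3 + (-3) y^2 + (-16) y + (48).
Simplifying: h(y) = y^3 - 3*y^2 - 16*y + 48.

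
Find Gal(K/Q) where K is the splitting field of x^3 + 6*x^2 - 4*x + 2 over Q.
Gal(K/Q) = S_3 (symmetric group of order 6)

Compute the discriminant of x^3 + (6)*x^2 + (-4)*x + (2): Δ = -1868. Since Δ is not a rational square, the Galois group is not contained in A_3; it must be the full S_3 (irreducibility of the cubic rules out anything smaller).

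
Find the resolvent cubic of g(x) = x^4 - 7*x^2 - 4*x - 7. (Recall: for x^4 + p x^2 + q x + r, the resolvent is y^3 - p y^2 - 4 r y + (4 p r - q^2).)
h(y) = y^3 + 7*y^2 + 28*y + 180

Identify coefficients: p = -7, q = -4, r = -7.
Plug into h(y) = y^3 - p y^2 - 4 r y + (4 p r - q^2):
  h(y) = y^3 - (-7) y^2 - 4*(-7) y + (4*(-7)*(-7) - (-4)^2)
       = y^3 + (7) y^2 + (28) y + (180).
Simplifying: h(y) = y^3 + 7*y^2 + 28*y + 180.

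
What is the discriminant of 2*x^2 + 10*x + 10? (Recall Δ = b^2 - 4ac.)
Δ = 20

For a quadratic a x^2 + b x + c the discriminant is Δ = b^2 - 4ac = (10)^2 - 4*(2)*(10) = 100 - (80) = 20.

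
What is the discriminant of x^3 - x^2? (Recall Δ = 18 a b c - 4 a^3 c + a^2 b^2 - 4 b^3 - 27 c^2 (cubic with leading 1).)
Δ = 0

For x^3 + a x^2 + b x + c the discriminant is Δ = 18 a b c - 4 a^3 c + a^2 b^2 - 4 b^3 - 27 c^2.
Plug a = -1, b = 0, c = 0:
  18*(-1)*(0)*(0) - 4*(-1)^3*(0) + (-1)^2*(0)^2 - 4*(0)^3 - 27*(0)^2
  = 0 + (0) + 0 + (0) + (0)
  = 0.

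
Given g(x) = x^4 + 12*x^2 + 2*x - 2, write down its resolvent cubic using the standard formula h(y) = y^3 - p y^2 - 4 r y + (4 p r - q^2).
h(y) = y^3 - 12*y^2 + 8*y - 100

Identify coefficients: p = 12, q = 2, r = -2.
Plug into h(y) = y^3 - p y^2 - 4 r y + (4 p r - q^2):
  h(y) = y^3 - (12) y^2 - 4*(-2) y + (4*(12)*(-2) - (2)^2)
       = y^3 + (-12) y^2 + (8) y + (-100).
Simplifying: h(y) = y^3 - 12*y^2 + 8*y - 100.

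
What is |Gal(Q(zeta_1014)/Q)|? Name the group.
|Gal(Q(zeta_1014)/Q)| = phi(1014) = 312; group ≅ (Z/1014Z)^* ≅ Z/2Z × Z/156Z

The n-th cyclotomic polynomial Φ_1014(x) is the minimal polynomial of zeta_1014 over Q and has degree phi(1014) = 312. So Q(zeta_1014) is a degree-312 Galois extension with Galois group (Z/1014Z)^*. By CRT, (Z/1014Z)^* ≅ (Z/2Z)^* × (Z/3Z)^* × (Z/169Z)^*. Each prime-power unit group is (Z/2Z)^* ≅ trivial group (order 1); (Z/3Z)^* ≅ Z/2Z; (Z/169Z)^* ≅ Z/156Z. Hence Gal(Q(zeta_1014)/Q) ≅ Z/2Z × Z/156Z.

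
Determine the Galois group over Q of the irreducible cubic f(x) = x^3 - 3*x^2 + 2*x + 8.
Gal(K/Q) = S_3 (symmetric group of order 6)

Compute the discriminant of x^3 + (-3)*x^2 + (2)*x + (8): Δ = -1724. Since Δ is not a rational square, the Galois group is not contained in A_3; it must be the full S_3 (irreducibility of the cubic rules out anything smaller).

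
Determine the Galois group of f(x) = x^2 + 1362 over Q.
Gal(K/Q) = Z/2Z (cyclic of order 2)

x^2 + 1362 is irreducible over Q since -1362 is not a rational square. The splitting field Q(sqrt(-1362)) has degree 2 over Q, and its unique nontrivial automorphism is sqrt(-1362) ↦ -sqrt(-1362). Hence Gal(Q(sqrt(-1362))/Q) = Z/2Z.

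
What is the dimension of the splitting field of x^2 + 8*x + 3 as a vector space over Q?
[K:Q] = 2

The discriminant of x^2 + (8)*x + (3) is b^2 - 4c = 64 - (12) = 52. Since 52 is not a perfect square in Q, the polynomial is irreducible over Q. Its two roots generate a degree-2 extension, so [K:Q] = 2.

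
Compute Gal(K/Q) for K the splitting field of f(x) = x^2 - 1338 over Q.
Gal(K/Q) = Z/2Z (cyclic of order 2)

x^2 - 1338 is irreducible over Q since 1338 is not a rational square. The splitting field Q(sqrt(1338)) has degree 2 over Q, and its unique nontrivial automorphism is sqrt(1338) ↦ -sqrt(1338). Hence Gal(Q(sqrt(1338))/Q) = Z/2Z.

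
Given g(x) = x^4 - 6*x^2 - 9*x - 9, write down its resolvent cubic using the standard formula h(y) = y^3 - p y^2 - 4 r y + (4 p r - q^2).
h(y) = y^3 + 6*y^2 + 36*y + 135

Identify coefficients: p = -6, q = -9, r = -9.
Plug into h(y) = y^3 - p y^2 - 4 r y + (4 p r - q^2):
  h(y) = y^3 - (-6) y^2 - 4*(-9) y + (4*(-6)*(-9) - (-9)^2)
       = y^3 + (6) y^2 + (36) y + (135).
Simplifying: h(y) = y^3 + 6*y^2 + 36*y + 135.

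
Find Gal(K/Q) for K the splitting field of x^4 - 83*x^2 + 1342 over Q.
Gal(K/Q) = V_4 (Klein four-group, Z/2Z × Z/2Z)

f factors as (x^2 - 22)(x^2 - 61), so the splitting field is K = Q(sqrt(22), sqrt(61)). The elements 22, 61, 1342 are all non-squares in Q, so sqrt(22) and sqrt(61) generate independent quadratic extensions. Thus [K:Q] = 4 and Gal(K/Q) is generated by the two order-2 automorphisms sqrt(22) ↦ -sqrt(22) and sqrt(61) ↦ -sqrt(61), giving V_4.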